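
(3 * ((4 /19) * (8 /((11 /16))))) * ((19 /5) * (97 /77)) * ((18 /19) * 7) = 2681856 /11495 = 233.31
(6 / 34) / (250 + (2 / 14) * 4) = 0.00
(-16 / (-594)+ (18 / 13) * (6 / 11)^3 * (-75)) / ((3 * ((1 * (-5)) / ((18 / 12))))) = 1.68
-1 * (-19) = 19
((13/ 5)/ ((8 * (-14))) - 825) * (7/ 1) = -462013/ 80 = -5775.16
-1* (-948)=948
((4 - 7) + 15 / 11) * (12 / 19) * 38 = -432 / 11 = -39.27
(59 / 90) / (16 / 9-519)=-0.00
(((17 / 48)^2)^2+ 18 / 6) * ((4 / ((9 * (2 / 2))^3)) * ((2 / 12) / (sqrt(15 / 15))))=16008769 / 5804752896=0.00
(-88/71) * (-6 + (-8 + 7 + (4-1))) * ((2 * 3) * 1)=29.75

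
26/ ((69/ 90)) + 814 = 19502/ 23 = 847.91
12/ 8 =3/ 2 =1.50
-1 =-1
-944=-944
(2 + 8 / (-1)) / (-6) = 1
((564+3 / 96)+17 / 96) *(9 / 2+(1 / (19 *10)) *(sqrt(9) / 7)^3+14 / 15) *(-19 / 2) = -899081777 / 30870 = -29124.77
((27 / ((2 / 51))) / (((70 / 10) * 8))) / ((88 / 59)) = 81243 / 9856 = 8.24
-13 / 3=-4.33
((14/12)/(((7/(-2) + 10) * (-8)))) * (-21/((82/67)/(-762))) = -1250823/4264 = -293.34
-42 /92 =-21 /46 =-0.46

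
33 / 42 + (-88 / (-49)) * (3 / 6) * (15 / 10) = 2.13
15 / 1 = 15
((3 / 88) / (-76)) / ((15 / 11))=-1 / 3040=-0.00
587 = 587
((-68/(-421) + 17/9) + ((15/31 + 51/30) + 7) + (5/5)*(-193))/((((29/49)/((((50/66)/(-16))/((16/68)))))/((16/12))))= 889228320505/10791193248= 82.40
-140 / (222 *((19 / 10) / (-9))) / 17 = 2100 / 11951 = 0.18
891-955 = -64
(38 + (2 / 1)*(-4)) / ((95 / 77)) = 462 / 19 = 24.32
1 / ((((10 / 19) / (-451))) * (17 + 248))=-3.23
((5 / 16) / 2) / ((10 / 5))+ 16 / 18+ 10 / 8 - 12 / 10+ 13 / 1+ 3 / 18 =40849 / 2880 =14.18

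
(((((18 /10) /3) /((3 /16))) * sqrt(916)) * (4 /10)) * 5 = 64 * sqrt(229) /5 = 193.70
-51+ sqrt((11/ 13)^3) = -51+ 11 * sqrt(143)/ 169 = -50.22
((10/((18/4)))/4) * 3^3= 15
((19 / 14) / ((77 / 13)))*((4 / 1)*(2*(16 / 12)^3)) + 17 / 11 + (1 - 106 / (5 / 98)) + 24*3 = -13221464 / 6615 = -1998.71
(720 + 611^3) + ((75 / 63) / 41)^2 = 169095209643796 / 741321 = 228099851.00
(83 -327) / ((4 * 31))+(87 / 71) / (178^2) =-137220707 / 69736484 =-1.97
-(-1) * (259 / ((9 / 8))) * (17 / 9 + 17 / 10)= 334628 / 405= 826.24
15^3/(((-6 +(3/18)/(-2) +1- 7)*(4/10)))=-20250/29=-698.28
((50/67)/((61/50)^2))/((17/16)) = 2000000/4238219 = 0.47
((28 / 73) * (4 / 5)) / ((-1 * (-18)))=56 / 3285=0.02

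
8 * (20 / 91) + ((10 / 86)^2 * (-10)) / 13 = 294090 / 168259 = 1.75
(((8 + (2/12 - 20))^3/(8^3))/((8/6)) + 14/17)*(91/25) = -365829373/62668800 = -5.84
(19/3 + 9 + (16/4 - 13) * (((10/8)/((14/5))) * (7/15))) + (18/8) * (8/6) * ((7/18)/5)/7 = 1619/120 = 13.49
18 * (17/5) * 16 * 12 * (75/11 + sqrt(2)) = 58752 * sqrt(2)/5 + 881280/11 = 96733.94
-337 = -337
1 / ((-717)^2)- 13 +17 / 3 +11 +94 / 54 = 8339669 / 1542267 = 5.41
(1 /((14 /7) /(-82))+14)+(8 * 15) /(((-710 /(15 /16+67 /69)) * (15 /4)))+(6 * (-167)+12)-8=-25109482 /24495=-1025.09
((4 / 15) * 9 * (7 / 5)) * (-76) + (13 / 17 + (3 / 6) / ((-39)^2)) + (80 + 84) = -90.59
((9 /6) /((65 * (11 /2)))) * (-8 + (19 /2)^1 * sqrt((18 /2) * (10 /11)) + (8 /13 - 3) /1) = -81 /1859 + 171 * sqrt(110) /15730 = 0.07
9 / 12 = 0.75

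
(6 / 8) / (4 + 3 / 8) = 6 / 35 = 0.17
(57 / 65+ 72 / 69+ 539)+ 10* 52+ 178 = 1852186 / 1495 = 1238.92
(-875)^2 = 765625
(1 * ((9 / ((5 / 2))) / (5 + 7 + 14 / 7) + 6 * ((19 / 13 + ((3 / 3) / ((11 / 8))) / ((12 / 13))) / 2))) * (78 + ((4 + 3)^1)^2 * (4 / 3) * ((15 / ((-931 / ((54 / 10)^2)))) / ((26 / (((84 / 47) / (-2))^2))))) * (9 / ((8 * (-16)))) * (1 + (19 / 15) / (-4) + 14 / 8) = -8586163782423 / 92964872000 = -92.36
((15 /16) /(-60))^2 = 1 /4096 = 0.00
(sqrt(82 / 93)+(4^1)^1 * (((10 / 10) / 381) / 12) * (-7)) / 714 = -1 / 116586+sqrt(7626) / 66402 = 0.00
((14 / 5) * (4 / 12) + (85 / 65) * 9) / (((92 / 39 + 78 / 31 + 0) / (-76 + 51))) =-383935 / 5894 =-65.14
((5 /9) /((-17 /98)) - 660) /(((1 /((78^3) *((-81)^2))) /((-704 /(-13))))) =-1900983308590080 /17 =-111822547564122.35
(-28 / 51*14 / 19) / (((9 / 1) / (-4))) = 1568 / 8721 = 0.18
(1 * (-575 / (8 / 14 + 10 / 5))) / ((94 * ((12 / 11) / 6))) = -44275 / 3384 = -13.08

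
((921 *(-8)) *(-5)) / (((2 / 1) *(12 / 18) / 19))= 524970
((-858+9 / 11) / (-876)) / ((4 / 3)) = 9429 / 12848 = 0.73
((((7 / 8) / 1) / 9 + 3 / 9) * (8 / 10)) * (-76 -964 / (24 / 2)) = -14539 / 270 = -53.85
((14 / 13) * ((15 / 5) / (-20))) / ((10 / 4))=-21 / 325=-0.06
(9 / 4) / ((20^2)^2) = 9 / 640000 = 0.00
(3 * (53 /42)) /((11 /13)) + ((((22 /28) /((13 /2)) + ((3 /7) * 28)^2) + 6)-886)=-1464273 /2002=-731.41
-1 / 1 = -1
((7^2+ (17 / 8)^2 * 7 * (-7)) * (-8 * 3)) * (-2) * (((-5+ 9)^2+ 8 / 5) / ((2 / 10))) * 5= -3638250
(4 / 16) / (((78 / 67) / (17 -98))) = -1809 / 104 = -17.39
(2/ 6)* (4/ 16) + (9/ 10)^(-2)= 427/ 324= 1.32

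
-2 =-2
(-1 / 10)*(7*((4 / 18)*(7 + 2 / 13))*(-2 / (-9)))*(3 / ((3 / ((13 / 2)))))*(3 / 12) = -217 / 540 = -0.40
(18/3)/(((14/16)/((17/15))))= 272/35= 7.77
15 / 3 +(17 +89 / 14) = 28.36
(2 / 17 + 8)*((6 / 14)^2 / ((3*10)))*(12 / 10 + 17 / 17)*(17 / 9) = 253 / 1225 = 0.21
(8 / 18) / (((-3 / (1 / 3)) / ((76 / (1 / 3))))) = -11.26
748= 748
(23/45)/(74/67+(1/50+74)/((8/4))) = 30820/2298303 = 0.01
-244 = -244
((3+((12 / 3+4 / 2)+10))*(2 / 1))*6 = 228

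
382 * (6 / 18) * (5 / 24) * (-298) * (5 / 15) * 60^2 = -28459000 / 3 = -9486333.33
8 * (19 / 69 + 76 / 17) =44536 / 1173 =37.97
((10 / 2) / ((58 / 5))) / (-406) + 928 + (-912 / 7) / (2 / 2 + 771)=4216769175 / 4544764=927.83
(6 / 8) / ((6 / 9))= 9 / 8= 1.12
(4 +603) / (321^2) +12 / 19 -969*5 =-9484191230 / 1957779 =-4844.36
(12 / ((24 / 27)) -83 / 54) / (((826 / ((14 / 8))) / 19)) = 6137 / 12744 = 0.48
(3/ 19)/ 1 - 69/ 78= -359/ 494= -0.73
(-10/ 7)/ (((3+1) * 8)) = -5/ 112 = -0.04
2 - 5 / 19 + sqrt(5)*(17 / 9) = 33 / 19 + 17*sqrt(5) / 9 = 5.96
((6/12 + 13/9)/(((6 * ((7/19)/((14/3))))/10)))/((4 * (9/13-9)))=-43225/34992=-1.24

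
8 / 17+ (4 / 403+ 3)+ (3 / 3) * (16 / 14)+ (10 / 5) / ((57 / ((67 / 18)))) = 116957018 / 24601941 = 4.75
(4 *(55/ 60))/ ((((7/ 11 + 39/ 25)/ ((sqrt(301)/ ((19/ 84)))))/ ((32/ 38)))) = 338800 *sqrt(301)/ 54511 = 107.83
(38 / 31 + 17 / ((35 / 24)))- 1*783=-835577 / 1085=-770.12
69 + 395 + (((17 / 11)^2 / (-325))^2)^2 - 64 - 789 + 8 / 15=-388.47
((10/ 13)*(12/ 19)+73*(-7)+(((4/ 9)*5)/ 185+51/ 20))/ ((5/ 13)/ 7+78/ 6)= -5849140213/ 150329520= -38.91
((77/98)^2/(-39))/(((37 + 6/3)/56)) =-242/10647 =-0.02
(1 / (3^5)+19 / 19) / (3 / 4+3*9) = 976 / 26973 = 0.04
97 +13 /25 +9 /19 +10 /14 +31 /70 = 659353 /6650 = 99.15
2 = 2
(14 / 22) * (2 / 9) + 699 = 69215 / 99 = 699.14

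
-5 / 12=-0.42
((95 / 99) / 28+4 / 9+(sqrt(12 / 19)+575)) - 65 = 2 * sqrt(57) / 19+1415047 / 2772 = 511.27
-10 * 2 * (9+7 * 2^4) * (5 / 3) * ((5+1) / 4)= -6050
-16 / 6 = -8 / 3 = -2.67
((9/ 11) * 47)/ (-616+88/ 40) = -235/ 3751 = -0.06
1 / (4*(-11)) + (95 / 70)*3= 1247 / 308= 4.05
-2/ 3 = -0.67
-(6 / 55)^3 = -216 / 166375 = -0.00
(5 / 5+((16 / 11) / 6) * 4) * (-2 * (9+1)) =-39.39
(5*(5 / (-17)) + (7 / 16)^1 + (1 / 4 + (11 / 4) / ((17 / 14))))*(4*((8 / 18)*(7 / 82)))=2821 / 12546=0.22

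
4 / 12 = 1 / 3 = 0.33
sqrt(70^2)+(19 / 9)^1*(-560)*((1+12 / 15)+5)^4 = -2843644258 / 1125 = -2527683.78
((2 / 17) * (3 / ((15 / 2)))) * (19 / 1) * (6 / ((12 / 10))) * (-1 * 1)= -76 / 17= -4.47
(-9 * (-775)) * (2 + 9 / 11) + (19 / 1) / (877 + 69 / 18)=1142750379 / 58135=19656.84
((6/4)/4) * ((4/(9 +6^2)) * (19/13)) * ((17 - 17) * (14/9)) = 0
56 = 56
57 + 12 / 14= 405 / 7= 57.86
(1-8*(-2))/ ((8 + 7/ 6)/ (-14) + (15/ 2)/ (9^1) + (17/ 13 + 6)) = 6188/ 2725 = 2.27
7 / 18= 0.39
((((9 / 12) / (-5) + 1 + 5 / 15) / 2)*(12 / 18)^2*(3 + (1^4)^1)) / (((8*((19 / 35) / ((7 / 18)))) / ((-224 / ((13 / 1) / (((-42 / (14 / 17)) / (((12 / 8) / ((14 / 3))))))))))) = 46368112 / 180063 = 257.51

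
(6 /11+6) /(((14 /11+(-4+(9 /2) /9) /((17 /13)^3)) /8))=-1886592 /10535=-179.08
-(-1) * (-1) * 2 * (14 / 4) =-7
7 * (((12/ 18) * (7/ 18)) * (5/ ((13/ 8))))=1960/ 351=5.58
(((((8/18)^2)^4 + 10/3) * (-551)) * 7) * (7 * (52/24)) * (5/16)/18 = -125964501240305/37192366944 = -3386.84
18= 18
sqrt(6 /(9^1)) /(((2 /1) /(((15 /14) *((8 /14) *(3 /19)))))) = 0.04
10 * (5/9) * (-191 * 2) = -2122.22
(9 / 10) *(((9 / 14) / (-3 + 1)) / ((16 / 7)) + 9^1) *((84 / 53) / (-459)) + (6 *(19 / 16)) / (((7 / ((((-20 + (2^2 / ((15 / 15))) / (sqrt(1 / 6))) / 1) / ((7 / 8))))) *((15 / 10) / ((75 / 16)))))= -513764481 / 7063840 + 1425 *sqrt(6) / 98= -37.11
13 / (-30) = -13 / 30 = -0.43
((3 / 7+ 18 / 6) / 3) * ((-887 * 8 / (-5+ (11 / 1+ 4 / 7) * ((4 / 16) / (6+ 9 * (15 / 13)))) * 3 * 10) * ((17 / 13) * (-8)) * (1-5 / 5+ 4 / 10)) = -26311286784 / 124657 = -211069.47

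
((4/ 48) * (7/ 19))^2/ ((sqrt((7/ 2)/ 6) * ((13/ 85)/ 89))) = 52955 * sqrt(21)/ 337896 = 0.72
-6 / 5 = -1.20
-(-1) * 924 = 924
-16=-16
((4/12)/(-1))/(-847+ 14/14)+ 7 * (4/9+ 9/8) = 111535/10152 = 10.99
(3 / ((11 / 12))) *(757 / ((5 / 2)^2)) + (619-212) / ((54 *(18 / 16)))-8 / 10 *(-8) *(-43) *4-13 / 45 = -46643621 / 66825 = -698.00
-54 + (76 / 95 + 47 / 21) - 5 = -55.96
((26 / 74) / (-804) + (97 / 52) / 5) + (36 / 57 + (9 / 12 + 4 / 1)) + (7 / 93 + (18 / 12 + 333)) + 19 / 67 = 129308322567 / 379634060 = 340.61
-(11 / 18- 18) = 313 / 18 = 17.39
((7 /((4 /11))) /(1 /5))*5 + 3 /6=1927 /4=481.75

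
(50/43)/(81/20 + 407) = 0.00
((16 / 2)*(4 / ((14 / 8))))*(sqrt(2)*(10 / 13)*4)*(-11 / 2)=-28160*sqrt(2) / 91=-437.63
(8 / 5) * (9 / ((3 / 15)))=72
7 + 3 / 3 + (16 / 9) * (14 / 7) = 104 / 9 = 11.56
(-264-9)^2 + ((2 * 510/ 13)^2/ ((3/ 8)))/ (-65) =163185333/ 2197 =74276.44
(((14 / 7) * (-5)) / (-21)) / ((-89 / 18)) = -60 / 623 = -0.10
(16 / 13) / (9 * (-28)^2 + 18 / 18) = 16 / 91741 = 0.00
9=9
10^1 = 10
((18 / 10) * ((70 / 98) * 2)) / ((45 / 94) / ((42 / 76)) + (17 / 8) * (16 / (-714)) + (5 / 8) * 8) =2538 / 5743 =0.44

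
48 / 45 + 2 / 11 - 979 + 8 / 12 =-977.08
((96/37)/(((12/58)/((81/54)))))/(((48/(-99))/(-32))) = 45936/37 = 1241.51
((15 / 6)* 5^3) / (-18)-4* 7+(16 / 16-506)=-19813 / 36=-550.36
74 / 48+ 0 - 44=-1019 / 24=-42.46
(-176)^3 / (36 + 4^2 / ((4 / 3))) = -113578.67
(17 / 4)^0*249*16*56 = 223104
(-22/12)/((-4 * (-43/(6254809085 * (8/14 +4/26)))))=-108118842755/2236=-48353686.38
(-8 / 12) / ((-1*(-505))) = -2 / 1515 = -0.00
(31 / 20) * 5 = 31 / 4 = 7.75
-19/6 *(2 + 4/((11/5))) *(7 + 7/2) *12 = -16758/11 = -1523.45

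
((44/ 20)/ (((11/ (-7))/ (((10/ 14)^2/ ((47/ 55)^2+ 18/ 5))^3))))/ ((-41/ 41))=86502001953125/ 37775013349688293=0.00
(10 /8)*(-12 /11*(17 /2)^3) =-73695 /88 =-837.44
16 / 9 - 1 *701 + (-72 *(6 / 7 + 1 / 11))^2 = 211318627 / 53361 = 3960.17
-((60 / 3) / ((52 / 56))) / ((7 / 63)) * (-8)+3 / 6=40333 / 26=1551.27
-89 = -89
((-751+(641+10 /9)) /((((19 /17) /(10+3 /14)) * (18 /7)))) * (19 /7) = -85085 /81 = -1050.43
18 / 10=9 / 5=1.80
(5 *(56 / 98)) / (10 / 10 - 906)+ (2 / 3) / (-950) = -0.00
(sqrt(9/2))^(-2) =2/9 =0.22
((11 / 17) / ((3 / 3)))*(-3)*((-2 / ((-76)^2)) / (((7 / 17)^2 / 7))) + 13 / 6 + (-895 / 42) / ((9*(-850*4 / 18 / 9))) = 849569 / 368220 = 2.31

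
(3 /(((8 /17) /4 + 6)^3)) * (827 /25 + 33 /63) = 43337573 /98425600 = 0.44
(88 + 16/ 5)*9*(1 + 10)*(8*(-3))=-216691.20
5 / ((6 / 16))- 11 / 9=109 / 9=12.11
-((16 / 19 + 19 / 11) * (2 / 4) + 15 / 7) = -3.43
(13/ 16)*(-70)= -455/ 8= -56.88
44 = 44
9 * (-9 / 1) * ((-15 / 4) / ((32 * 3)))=405 / 128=3.16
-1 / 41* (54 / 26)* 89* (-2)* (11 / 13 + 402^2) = 10096747578 / 6929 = 1457172.40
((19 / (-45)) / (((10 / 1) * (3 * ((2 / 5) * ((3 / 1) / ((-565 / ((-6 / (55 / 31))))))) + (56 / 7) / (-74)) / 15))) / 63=21845725 / 188101872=0.12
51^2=2601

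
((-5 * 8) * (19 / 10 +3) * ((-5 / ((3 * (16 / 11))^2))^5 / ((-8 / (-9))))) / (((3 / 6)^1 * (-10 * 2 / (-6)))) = 794333628405625 / 4809263859892224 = 0.17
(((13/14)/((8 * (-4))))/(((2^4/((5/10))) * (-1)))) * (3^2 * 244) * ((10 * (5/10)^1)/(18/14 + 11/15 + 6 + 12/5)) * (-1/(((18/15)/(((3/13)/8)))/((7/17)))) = -1441125/152354816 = -0.01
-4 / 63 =-0.06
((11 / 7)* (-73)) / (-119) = 803 / 833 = 0.96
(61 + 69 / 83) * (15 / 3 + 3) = 41056 / 83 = 494.65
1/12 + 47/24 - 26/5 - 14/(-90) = -1081/360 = -3.00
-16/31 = -0.52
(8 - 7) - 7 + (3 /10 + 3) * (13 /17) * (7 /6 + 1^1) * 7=10973 /340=32.27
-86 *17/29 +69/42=-19801/406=-48.77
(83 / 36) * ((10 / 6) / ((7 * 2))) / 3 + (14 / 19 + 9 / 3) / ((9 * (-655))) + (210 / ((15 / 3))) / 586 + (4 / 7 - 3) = -37480351177 / 16540002360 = -2.27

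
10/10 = 1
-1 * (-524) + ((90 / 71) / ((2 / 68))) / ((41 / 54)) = 1690604 / 2911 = 580.76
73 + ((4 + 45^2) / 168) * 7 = 3781 / 24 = 157.54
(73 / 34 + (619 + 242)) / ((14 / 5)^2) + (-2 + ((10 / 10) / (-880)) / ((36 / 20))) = 142627873 / 1319472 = 108.09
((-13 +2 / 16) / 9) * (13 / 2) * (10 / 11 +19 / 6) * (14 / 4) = -2521337 / 19008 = -132.65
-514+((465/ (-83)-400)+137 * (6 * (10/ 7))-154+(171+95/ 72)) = 11420251/ 41832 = 273.00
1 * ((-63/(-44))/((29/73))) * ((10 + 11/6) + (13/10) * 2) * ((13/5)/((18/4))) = 2876419/95700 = 30.06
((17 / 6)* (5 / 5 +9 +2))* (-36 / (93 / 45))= -592.26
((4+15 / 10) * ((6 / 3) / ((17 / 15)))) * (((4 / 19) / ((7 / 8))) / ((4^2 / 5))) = 1650 / 2261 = 0.73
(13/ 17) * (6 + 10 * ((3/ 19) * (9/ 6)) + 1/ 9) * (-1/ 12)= -9425/ 17442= -0.54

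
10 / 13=0.77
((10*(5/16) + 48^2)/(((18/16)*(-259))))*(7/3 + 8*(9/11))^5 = -39856505096778701/91224601083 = -436905.23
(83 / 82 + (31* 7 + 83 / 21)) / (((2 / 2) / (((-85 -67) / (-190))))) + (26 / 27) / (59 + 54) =777478892 / 4378185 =177.58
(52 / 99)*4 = 208 / 99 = 2.10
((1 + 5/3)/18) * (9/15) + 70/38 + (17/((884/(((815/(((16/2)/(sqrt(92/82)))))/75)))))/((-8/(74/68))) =1651/855 - 6031 * sqrt(1886)/69588480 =1.93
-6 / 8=-3 / 4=-0.75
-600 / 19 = -31.58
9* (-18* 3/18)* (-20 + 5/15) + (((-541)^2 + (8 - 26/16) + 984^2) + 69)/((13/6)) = 30291909/52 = 582536.71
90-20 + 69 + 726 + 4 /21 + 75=19744 /21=940.19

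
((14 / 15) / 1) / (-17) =-14 / 255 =-0.05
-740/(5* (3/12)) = -592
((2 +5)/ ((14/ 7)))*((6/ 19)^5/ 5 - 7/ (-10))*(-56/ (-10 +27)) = -20001506/ 2476099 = -8.08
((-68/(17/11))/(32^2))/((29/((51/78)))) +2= 385861/193024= 2.00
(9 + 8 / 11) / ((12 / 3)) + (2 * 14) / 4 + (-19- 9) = -817 / 44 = -18.57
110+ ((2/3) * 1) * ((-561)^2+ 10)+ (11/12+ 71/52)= 8187385/39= 209932.95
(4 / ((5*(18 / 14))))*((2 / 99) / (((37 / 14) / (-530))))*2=-5.04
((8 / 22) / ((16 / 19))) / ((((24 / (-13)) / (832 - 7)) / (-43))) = 8297.66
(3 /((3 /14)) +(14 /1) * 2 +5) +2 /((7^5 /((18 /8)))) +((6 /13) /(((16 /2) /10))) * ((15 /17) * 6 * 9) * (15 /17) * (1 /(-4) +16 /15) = 16874144363 /252575596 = 66.81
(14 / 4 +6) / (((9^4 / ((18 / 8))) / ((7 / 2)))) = 133 / 11664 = 0.01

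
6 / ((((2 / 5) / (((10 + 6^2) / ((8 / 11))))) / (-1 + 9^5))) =56021790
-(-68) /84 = 17 /21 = 0.81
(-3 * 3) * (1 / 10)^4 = -9 / 10000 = -0.00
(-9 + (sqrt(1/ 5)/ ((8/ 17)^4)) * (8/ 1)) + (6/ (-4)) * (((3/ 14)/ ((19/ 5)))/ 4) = -19197/ 2128 + 83521 * sqrt(5)/ 2560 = 63.93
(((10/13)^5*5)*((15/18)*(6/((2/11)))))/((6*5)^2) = 137500/3341637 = 0.04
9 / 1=9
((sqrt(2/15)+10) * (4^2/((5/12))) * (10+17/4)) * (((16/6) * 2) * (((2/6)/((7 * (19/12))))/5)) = 1024 * sqrt(30)/875+6144/35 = 181.95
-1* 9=-9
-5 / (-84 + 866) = -5 / 782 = -0.01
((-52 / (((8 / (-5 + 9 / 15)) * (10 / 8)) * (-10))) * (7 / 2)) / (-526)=1001 / 65750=0.02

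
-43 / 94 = -0.46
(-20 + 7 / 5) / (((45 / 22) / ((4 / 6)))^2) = -60016 / 30375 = -1.98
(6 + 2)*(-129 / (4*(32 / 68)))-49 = -2389 / 4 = -597.25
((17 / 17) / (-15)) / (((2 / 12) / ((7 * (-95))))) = 266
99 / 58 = 1.71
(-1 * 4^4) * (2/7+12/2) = -11264/7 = -1609.14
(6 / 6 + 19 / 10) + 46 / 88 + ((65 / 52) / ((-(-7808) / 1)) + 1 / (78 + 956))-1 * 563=-45177223427 / 80734720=-559.58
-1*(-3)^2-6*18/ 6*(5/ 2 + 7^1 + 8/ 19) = -3564/ 19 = -187.58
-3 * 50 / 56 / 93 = -25 / 868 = -0.03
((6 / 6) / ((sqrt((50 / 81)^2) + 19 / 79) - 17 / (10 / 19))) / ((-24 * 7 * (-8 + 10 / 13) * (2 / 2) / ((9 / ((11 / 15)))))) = -0.00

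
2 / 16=1 / 8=0.12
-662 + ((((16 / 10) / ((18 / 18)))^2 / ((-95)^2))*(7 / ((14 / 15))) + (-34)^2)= 22291846 / 45125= 494.00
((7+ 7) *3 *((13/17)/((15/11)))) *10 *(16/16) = 4004/17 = 235.53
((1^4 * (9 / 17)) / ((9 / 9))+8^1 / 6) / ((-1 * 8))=-0.23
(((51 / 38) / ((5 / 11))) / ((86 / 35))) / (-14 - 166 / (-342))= -35343 / 397492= -0.09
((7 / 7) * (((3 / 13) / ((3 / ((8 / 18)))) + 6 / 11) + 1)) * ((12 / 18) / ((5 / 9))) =4066 / 2145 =1.90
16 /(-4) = -4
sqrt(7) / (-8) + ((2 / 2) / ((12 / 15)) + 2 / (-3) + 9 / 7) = 157 / 84-sqrt(7) / 8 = 1.54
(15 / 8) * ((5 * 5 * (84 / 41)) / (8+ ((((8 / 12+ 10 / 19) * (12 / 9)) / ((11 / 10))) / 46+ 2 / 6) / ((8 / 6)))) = 11.61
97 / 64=1.52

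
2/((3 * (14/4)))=4/21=0.19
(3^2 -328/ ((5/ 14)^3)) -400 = -948907/ 125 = -7591.26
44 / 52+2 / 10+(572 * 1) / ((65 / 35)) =20088 / 65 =309.05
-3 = -3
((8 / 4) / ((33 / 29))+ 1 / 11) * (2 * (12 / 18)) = 244 / 99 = 2.46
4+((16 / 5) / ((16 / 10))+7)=13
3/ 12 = 1/ 4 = 0.25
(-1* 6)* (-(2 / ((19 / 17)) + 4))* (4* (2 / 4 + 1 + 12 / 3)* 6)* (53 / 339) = 1539120 / 2147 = 716.87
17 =17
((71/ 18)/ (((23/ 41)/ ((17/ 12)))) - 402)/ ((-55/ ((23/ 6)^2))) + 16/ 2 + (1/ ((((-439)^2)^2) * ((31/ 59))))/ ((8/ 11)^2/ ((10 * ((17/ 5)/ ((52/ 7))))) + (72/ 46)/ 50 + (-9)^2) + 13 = 3781788793344592823395282789/ 30075854090704400770875360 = 125.74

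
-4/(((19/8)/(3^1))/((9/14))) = -432/133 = -3.25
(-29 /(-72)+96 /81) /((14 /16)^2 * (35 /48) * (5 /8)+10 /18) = 351232 /200055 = 1.76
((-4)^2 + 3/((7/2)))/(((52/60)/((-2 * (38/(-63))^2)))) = -1703920/120393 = -14.15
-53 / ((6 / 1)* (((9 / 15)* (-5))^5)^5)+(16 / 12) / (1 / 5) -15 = -42364430472097 / 5083731656658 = -8.33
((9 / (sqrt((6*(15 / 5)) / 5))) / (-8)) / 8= -3*sqrt(10) / 128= -0.07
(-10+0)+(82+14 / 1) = 86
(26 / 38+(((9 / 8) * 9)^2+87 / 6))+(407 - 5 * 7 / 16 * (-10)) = 546.57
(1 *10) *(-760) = -7600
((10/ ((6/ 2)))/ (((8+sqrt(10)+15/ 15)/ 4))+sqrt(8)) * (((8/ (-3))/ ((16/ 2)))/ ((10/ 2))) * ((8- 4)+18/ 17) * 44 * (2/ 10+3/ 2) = -99.01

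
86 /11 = 7.82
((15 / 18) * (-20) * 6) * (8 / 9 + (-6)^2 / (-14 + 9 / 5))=113200 / 549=206.19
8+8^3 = 520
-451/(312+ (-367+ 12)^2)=-451/126337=-0.00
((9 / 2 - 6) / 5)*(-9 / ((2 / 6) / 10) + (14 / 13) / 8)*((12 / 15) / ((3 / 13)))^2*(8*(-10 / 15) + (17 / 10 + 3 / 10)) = -3243.18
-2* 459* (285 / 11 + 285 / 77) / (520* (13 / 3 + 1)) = -78489 / 8008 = -9.80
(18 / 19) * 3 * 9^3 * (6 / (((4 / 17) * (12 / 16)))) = 1338444 / 19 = 70444.42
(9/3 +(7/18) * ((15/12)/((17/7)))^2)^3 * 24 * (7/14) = 17227685395236511/48049596555264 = 358.54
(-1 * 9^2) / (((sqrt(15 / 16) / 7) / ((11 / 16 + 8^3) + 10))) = -306083.23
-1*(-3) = 3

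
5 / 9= 0.56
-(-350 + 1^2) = 349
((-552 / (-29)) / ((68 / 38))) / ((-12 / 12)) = -5244 / 493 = -10.64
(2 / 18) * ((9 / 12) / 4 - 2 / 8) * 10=-5 / 72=-0.07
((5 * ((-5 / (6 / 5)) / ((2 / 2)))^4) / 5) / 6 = 390625 / 7776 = 50.23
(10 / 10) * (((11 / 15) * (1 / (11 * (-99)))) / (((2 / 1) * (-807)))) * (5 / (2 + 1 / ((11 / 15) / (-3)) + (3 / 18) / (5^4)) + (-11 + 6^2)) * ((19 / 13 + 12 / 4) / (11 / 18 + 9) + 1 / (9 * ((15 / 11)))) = 12921139531 / 2510249627068326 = 0.00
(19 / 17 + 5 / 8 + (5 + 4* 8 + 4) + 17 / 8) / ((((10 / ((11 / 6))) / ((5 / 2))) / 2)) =11187 / 272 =41.13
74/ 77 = 0.96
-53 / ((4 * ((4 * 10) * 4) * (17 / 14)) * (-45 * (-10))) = -371 / 2448000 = -0.00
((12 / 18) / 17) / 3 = 2 / 153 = 0.01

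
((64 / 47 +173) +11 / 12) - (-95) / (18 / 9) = 125647 / 564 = 222.78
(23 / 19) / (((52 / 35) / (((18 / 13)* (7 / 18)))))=5635 / 12844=0.44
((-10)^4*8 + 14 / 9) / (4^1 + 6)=360007 / 45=8000.16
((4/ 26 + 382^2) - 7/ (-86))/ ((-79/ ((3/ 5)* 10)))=-6195315/ 559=-11082.85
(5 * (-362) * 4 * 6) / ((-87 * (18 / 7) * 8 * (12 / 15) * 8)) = 31675 / 8352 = 3.79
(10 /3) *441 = 1470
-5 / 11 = -0.45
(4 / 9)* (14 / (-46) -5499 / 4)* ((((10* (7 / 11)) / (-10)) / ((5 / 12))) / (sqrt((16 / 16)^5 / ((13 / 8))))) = 177107* sqrt(26) / 759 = 1189.82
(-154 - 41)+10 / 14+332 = 964 / 7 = 137.71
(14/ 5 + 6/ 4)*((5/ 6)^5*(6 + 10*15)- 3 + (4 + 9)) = 405103/ 1296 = 312.58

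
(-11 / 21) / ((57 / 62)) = -682 / 1197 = -0.57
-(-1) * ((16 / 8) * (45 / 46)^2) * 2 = 3.83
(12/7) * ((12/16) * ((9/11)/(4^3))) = 81/4928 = 0.02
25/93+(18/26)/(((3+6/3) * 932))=1515337/5633940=0.27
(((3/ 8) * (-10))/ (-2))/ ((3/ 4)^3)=40/ 9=4.44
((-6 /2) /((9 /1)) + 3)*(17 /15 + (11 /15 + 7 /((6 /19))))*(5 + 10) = 2884 /3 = 961.33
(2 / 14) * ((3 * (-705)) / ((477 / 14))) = -470 / 53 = -8.87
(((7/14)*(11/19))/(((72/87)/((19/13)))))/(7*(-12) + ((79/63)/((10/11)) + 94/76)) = -636405/101313056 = -0.01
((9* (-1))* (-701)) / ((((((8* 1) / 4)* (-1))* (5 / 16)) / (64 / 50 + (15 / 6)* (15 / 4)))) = -13444479 / 125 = -107555.83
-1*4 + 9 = 5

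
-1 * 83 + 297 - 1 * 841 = -627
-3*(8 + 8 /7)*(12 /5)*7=-2304 /5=-460.80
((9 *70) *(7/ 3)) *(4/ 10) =588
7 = 7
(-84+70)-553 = -567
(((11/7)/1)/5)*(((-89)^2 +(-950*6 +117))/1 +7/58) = 213103/290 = 734.84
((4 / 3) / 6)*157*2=628 / 9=69.78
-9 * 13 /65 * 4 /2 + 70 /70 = -2.60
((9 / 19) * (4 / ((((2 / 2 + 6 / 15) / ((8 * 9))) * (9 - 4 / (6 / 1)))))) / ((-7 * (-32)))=243 / 4655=0.05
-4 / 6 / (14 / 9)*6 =-18 / 7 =-2.57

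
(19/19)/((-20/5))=-1/4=-0.25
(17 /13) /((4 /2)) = 17 /26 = 0.65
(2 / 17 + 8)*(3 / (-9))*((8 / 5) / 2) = -184 / 85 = -2.16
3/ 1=3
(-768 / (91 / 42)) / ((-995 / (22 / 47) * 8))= 12672 / 607945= 0.02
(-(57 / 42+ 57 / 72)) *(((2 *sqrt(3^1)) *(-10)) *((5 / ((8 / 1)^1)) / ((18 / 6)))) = 9025 *sqrt(3) / 1008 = 15.51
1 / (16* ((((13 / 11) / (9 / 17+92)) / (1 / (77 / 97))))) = 11737 / 1904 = 6.16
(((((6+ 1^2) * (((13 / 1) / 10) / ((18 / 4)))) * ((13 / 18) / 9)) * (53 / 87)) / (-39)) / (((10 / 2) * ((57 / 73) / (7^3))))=-120763097 / 542266650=-0.22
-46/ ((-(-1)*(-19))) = 46/ 19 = 2.42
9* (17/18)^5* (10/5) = 1419857/104976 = 13.53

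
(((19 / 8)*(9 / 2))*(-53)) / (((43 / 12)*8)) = -27189 / 1376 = -19.76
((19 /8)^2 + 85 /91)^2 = 1466200681 /33918976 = 43.23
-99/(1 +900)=-99/901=-0.11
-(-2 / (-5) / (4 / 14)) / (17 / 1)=-7 / 85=-0.08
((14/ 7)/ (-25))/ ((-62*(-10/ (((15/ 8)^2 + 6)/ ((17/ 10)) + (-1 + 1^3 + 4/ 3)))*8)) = -11311/ 101184000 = -0.00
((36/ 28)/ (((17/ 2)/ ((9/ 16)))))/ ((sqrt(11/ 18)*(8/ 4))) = 243*sqrt(22)/ 20944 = 0.05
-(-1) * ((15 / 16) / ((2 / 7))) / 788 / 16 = 105 / 403456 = 0.00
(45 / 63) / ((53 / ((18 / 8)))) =45 / 1484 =0.03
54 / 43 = 1.26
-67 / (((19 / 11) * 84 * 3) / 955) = -703835 / 4788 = -147.00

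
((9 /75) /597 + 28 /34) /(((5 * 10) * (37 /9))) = 627003 /156463750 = 0.00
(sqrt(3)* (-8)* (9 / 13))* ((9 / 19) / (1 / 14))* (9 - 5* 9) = 326592* sqrt(3) / 247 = 2290.18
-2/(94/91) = -91/47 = -1.94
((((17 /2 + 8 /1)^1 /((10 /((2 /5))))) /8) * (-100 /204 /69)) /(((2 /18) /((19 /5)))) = -627 /31280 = -0.02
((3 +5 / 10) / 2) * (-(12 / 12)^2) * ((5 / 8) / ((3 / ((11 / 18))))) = -385 / 1728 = -0.22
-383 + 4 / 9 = -3443 / 9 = -382.56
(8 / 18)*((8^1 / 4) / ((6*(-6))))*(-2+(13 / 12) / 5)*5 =107 / 486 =0.22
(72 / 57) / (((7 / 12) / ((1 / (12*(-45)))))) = -8 / 1995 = -0.00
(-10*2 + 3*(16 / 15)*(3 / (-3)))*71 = -8236 / 5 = -1647.20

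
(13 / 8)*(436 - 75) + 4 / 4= 4701 / 8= 587.62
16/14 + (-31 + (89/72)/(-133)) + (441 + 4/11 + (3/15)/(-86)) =9319223167/22647240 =411.49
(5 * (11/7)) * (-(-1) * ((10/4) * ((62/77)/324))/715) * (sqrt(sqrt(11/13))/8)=0.00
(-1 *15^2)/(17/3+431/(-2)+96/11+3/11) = 270/241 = 1.12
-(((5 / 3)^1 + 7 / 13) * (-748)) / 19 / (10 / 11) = 353804 / 3705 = 95.49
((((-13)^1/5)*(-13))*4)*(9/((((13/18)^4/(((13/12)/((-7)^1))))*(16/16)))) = -314928/455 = -692.15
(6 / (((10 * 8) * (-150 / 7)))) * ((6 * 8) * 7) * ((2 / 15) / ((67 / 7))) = -686 / 41875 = -0.02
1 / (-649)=-1 / 649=-0.00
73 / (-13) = -73 / 13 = -5.62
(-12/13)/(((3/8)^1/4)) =-128/13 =-9.85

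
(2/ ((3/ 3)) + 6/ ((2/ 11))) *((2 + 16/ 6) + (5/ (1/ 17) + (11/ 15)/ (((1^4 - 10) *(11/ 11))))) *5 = 423290/ 27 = 15677.41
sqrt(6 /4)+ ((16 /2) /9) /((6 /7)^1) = 28 /27+ sqrt(6) /2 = 2.26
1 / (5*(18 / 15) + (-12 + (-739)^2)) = 1 / 546115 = 0.00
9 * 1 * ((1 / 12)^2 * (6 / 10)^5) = 243 / 50000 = 0.00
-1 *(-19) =19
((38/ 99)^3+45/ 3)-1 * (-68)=80589689/ 970299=83.06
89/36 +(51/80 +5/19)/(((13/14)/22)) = 264658/11115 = 23.81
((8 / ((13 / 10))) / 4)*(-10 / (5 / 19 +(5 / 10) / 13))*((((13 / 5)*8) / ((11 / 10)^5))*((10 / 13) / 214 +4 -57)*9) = 806769792000000 / 2567636093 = 314207.22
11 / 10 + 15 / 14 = 76 / 35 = 2.17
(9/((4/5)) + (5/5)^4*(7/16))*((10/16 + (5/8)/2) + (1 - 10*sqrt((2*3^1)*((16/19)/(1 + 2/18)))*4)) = 5797/256 - 1122*sqrt(285)/19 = -974.28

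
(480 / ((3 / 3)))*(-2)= -960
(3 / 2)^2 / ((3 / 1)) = 3 / 4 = 0.75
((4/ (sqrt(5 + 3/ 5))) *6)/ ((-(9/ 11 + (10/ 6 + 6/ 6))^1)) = -396 *sqrt(35)/ 805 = -2.91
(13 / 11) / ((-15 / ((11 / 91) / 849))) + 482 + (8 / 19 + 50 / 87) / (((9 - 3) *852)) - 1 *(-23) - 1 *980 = -19878409124137 / 41849298540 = -475.00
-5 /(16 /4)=-5 /4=-1.25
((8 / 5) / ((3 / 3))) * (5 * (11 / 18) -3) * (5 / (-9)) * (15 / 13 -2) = 44 / 1053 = 0.04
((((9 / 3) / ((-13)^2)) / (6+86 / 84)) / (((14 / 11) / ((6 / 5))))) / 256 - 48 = -1531545303 / 31907200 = -48.00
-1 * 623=-623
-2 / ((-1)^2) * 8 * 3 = -48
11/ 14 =0.79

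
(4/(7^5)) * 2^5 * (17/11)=2176/184877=0.01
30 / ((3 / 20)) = 200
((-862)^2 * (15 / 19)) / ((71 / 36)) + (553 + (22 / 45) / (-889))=16081600199107 / 53966745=297990.92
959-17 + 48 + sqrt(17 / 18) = sqrt(34) / 6 + 990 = 990.97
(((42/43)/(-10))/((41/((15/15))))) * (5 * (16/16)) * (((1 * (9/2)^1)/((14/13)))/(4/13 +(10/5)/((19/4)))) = -9633/141040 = -0.07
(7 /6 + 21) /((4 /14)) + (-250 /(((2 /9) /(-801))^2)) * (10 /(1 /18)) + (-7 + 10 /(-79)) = -554256647798207 /948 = -584658911179.54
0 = 0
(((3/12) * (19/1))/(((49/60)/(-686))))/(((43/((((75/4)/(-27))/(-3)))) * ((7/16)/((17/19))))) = -17000/387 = -43.93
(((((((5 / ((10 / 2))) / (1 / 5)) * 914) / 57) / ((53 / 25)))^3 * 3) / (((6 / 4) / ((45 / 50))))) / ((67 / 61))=18194011165625000 / 205250615943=88642.91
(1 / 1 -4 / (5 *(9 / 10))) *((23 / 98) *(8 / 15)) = 92 / 6615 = 0.01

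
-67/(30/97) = -6499/30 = -216.63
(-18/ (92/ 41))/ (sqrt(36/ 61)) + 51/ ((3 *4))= 17/ 4 - 123 *sqrt(61)/ 92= -6.19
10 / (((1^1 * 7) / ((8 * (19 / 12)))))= 380 / 21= 18.10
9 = 9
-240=-240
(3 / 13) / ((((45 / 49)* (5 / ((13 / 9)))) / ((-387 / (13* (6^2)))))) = -2107 / 35100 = -0.06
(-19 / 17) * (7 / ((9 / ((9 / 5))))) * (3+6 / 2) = -798 / 85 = -9.39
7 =7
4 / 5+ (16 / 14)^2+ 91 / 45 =9103 / 2205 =4.13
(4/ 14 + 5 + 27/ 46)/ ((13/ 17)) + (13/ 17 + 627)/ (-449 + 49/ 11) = 1090488599/ 173991090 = 6.27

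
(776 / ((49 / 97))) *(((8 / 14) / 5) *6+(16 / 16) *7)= 20248168 / 1715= 11806.51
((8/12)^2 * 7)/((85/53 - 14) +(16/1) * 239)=1484/1818135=0.00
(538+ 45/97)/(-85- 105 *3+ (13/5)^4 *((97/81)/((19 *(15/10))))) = -150719079375/111424789102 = -1.35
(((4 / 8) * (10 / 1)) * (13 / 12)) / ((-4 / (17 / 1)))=-1105 / 48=-23.02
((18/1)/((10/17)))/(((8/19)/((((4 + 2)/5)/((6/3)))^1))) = 8721/200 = 43.60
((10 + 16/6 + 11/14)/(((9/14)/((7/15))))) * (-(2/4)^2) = -791/324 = -2.44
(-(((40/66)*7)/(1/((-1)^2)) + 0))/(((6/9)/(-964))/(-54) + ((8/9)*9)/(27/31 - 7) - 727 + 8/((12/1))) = 49453200/8481956153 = 0.01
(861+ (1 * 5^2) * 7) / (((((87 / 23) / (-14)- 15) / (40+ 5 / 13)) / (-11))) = 58378600 / 1937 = 30138.67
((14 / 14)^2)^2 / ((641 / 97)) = 97 / 641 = 0.15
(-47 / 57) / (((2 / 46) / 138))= -49726 / 19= -2617.16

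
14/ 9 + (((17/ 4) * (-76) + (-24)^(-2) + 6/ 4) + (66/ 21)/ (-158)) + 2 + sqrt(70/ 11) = -33759997/ 106176 + sqrt(770)/ 11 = -315.44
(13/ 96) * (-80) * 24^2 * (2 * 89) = -1110720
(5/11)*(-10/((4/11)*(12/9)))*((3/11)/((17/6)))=-675/748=-0.90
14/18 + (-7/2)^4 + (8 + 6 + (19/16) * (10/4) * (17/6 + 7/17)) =1708451/9792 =174.47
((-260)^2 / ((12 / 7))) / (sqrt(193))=118300 * sqrt(193) / 579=2838.47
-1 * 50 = -50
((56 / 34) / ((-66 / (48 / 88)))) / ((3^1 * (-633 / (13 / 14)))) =26 / 3906243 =0.00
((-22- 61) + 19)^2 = 4096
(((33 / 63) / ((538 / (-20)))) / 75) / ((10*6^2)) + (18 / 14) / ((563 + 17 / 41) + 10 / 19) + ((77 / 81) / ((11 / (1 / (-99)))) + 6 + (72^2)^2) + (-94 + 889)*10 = 1783200438310111484651 / 66334830338700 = 26881812.00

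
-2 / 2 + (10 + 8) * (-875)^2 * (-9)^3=-10046531251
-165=-165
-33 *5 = -165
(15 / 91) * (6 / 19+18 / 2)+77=135788 / 1729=78.54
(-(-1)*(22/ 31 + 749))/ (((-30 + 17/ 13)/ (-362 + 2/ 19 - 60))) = 2421898128/ 219697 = 11023.81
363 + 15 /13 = 4734 /13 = 364.15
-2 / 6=-1 / 3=-0.33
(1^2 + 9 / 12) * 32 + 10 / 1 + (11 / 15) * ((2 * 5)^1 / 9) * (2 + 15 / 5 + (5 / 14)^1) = 4433 / 63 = 70.37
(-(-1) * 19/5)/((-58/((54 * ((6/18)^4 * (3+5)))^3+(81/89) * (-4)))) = -3380062/348435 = -9.70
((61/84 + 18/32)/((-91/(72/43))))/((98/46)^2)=-0.01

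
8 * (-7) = -56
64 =64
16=16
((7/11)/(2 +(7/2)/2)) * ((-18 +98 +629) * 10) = 39704/33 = 1203.15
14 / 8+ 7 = 35 / 4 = 8.75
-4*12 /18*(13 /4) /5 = -26 /15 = -1.73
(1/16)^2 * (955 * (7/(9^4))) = 6685/1679616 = 0.00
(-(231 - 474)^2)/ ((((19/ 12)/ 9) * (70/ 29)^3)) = -38883943647/ 1629250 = -23866.16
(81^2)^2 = 43046721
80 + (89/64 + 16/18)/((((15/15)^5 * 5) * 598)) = 10598501/132480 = 80.00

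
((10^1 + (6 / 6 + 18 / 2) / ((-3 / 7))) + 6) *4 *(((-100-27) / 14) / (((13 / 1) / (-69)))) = -128524 / 91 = -1412.35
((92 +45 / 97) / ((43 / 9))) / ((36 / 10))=44845 / 8342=5.38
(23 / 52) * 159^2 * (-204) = -29654613 / 13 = -2281124.08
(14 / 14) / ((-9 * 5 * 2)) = -1 / 90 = -0.01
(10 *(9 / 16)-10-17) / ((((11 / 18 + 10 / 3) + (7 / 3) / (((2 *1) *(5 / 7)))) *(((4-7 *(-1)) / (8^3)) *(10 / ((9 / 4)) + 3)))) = -4432320 / 184987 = -23.96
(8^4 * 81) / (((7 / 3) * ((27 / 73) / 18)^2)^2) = 16749964099584 / 49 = 341836002032.33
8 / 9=0.89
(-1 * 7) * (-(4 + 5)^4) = 45927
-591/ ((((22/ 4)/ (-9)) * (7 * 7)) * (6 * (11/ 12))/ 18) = 382968/ 5929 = 64.59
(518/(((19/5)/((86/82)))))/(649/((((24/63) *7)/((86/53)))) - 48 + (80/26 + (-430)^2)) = 61387144/79543528747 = 0.00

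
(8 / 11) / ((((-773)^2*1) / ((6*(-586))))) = -28128 / 6572819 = -0.00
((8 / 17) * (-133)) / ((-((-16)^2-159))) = 1064 / 1649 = 0.65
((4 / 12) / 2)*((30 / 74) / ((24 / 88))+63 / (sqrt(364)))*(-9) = -27*sqrt(91) / 52 -165 / 74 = -7.18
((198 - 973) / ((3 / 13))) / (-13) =775 / 3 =258.33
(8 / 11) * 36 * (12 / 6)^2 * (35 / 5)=8064 / 11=733.09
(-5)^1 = -5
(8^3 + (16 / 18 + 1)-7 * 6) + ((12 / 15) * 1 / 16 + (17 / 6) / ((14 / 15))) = 149617 / 315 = 474.97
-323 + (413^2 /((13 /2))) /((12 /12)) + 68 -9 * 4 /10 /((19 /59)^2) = 608955961 /23465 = 25951.67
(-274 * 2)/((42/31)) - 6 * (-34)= -4210/21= -200.48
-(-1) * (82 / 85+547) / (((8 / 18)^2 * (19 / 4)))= 3772737 / 6460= 584.02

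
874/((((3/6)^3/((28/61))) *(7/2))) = 55936/61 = 916.98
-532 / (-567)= 76 / 81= 0.94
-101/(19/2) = -202/19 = -10.63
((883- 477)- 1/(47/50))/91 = 1464/329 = 4.45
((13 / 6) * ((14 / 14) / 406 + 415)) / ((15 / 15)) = 2190383 / 2436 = 899.17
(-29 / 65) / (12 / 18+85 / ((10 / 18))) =-87 / 29965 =-0.00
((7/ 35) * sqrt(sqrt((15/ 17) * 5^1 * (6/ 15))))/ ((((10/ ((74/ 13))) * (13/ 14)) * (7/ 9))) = 666 * 17^(3/ 4) * 30^(1/ 4)/ 71825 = 0.18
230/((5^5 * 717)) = 46/448125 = 0.00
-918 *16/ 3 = -4896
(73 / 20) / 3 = 73 / 60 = 1.22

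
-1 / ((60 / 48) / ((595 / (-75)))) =476 / 75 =6.35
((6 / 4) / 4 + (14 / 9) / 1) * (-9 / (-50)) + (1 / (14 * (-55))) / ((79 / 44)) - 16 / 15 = -477719 / 663600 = -0.72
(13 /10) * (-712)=-4628 /5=-925.60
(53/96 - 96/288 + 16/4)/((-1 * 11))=-0.38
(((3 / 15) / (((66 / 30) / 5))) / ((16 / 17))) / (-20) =-0.02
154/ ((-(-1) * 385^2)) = 2/ 1925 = 0.00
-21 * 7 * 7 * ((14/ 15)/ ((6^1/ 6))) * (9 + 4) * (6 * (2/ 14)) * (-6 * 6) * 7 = 13484016/ 5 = 2696803.20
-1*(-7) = 7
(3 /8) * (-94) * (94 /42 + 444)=-440437 /28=-15729.89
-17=-17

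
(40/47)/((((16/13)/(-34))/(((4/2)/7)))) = -2210/329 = -6.72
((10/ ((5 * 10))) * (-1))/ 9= -1/ 45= -0.02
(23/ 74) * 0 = 0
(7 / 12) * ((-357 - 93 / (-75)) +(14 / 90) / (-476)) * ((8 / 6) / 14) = -5443133 / 275400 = -19.76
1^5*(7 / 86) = 7 / 86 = 0.08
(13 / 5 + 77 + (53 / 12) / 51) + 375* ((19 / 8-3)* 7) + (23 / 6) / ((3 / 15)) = -9435643 / 6120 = -1541.77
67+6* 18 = 175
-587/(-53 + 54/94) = 11.20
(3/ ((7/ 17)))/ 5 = 51/ 35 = 1.46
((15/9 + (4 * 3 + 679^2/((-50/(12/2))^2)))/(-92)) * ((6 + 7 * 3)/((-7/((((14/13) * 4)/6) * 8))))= 299369568/186875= 1601.98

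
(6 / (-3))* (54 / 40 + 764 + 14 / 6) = -46061 / 30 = -1535.37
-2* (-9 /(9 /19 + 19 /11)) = 1881 /230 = 8.18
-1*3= -3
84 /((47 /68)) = 5712 /47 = 121.53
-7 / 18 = -0.39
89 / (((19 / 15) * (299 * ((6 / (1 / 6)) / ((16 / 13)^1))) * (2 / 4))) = 3560 / 221559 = 0.02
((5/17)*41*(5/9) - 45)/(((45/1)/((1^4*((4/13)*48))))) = -75008/5967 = -12.57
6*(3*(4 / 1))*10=720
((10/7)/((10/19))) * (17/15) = 323/105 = 3.08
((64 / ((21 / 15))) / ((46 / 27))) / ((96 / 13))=585 / 161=3.63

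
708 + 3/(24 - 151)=89913/127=707.98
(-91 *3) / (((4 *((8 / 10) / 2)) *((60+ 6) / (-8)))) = 455 / 22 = 20.68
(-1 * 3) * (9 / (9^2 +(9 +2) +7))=-3 / 11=-0.27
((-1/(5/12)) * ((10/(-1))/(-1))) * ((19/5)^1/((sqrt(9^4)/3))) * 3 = -152/15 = -10.13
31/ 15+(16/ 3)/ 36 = 299/ 135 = 2.21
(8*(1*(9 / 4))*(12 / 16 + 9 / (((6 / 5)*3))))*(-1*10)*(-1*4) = 2340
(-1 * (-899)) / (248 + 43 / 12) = 10788 / 3019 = 3.57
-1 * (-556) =556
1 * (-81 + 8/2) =-77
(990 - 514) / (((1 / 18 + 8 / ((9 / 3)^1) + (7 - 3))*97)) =8568 / 11737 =0.73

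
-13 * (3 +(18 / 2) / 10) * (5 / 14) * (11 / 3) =-1859 / 28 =-66.39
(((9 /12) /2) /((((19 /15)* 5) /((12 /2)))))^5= 14348907 /2535525376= 0.01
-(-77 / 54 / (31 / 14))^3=156590819 / 586376253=0.27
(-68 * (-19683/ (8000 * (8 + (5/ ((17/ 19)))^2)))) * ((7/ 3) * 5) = 75213117/ 1511600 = 49.76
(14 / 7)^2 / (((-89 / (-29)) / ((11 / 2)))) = 638 / 89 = 7.17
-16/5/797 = -16/3985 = -0.00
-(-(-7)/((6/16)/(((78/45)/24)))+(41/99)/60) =-2683/1980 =-1.36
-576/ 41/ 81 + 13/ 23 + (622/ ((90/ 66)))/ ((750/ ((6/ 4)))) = 13834259/ 10608750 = 1.30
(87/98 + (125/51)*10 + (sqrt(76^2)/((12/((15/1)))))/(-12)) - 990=-972.52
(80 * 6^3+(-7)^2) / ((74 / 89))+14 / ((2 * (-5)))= 7710887 / 370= 20840.24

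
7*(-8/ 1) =-56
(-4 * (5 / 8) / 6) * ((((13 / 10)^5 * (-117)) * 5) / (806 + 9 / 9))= 4826809 / 4304000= 1.12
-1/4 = -0.25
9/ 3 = 3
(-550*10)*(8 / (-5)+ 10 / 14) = 34100 / 7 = 4871.43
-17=-17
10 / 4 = 5 / 2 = 2.50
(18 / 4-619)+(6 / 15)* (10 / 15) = -18427 / 30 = -614.23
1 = 1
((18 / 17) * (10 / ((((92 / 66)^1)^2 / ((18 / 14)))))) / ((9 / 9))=441045 / 62951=7.01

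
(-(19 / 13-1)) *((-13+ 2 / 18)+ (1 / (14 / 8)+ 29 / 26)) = 18349 / 3549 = 5.17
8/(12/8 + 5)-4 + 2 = -10/13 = -0.77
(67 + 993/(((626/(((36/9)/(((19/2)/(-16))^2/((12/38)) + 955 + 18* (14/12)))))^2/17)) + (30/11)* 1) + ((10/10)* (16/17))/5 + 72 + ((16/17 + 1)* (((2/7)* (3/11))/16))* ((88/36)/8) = 14992841797274160876208147/105644103034424272484320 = 141.92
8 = 8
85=85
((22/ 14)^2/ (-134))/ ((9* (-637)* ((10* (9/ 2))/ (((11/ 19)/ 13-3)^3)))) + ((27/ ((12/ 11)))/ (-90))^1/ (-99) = 283436177243897/ 102104806129882920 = 0.00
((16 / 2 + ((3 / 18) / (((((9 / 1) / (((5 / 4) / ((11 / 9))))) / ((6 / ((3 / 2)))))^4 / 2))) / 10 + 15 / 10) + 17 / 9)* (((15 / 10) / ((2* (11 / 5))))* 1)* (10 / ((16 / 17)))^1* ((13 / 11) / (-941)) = -4146208625 / 80017867248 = -0.05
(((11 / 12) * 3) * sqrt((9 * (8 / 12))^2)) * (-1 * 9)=-297 / 2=-148.50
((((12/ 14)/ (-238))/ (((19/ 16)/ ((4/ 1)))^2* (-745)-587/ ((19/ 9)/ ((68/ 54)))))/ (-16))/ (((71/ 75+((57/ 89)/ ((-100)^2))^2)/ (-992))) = 0.00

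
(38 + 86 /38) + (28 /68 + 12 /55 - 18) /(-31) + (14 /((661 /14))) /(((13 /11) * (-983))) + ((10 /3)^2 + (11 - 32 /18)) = 853472517110293 /13955534991255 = 61.16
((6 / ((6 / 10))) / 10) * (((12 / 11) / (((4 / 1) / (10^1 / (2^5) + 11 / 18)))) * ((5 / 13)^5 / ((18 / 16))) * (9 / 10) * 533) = 3408125 / 3770052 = 0.90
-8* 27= -216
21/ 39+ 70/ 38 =588/ 247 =2.38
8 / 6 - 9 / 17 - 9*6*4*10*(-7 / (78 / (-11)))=-1413187 / 663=-2131.50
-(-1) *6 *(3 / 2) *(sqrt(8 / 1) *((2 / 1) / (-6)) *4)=-24 *sqrt(2)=-33.94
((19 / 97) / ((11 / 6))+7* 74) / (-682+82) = -27641 / 32010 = -0.86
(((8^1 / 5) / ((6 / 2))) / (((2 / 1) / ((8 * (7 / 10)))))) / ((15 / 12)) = 448 / 375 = 1.19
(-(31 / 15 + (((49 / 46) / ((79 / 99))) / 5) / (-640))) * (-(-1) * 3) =-72084007 / 11628800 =-6.20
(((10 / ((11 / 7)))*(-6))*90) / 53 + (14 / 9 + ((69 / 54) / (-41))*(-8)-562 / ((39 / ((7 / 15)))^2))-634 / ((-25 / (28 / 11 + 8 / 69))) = 824144869448 / 188144696025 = 4.38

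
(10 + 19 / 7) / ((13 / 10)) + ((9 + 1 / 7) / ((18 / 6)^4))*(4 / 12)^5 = 9.78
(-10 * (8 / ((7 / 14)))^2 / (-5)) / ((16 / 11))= 352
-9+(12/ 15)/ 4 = -44/ 5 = -8.80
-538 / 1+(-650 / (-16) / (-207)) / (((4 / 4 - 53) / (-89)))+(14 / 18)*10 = -3514417 / 6624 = -530.56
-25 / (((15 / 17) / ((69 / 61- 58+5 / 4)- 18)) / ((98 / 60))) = 14963179 / 4392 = 3406.92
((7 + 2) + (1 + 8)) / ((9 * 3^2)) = 2 / 9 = 0.22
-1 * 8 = -8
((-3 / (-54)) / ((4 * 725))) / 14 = 1 / 730800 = 0.00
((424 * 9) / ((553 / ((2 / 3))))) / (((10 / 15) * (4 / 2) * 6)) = 318 / 553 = 0.58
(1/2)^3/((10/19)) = 19/80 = 0.24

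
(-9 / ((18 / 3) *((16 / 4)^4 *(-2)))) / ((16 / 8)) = 3 / 2048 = 0.00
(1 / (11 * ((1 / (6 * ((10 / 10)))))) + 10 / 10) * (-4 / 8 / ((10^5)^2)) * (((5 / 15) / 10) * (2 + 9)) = -0.00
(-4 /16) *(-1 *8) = 2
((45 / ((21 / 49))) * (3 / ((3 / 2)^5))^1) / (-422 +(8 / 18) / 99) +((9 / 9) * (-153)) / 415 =-5204721 / 11145655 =-0.47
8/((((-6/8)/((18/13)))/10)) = -1920/13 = -147.69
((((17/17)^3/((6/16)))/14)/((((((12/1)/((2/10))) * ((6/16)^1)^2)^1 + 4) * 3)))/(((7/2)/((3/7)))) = 128/204771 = 0.00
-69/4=-17.25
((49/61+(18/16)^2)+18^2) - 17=1206605/3904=309.07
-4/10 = -2/5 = -0.40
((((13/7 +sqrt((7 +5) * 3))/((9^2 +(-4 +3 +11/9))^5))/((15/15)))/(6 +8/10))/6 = 5412825/99355940221861876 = 0.00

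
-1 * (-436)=436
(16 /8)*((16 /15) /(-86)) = -16 /645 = -0.02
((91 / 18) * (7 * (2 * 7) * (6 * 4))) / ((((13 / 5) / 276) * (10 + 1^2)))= 1262240 / 11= 114749.09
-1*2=-2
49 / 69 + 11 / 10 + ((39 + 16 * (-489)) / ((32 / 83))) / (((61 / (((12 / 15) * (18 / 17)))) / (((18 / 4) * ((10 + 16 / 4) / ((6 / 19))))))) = -160098458893 / 2862120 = -55937.02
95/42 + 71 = 3077/42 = 73.26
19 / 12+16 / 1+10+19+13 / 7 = 4069 / 84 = 48.44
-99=-99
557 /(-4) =-557 /4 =-139.25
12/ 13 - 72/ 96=9/ 52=0.17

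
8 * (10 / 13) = 80 / 13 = 6.15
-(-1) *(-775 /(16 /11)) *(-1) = 8525 /16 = 532.81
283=283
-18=-18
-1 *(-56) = 56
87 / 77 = 1.13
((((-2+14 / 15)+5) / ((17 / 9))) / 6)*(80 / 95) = 472 / 1615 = 0.29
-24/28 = -6/7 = -0.86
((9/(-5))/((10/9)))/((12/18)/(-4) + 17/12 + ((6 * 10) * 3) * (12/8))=-162/27125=-0.01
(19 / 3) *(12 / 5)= 76 / 5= 15.20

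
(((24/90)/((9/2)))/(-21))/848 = -1/300510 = -0.00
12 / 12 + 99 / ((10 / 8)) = 401 / 5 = 80.20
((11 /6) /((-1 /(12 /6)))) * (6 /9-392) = 1434.89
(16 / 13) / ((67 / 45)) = 720 / 871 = 0.83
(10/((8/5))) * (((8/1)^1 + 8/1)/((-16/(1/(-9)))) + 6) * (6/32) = 1375/192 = 7.16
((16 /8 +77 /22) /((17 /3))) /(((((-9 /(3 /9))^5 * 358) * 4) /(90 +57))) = -539 /77624398224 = -0.00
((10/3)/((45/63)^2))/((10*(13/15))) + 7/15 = 238/195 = 1.22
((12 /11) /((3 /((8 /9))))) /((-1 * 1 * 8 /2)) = -8 /99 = -0.08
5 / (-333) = -5 / 333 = -0.02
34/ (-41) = -34/ 41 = -0.83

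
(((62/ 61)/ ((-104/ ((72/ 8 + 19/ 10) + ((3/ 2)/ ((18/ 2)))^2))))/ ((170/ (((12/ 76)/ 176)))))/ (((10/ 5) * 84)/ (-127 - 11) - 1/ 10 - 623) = 1402471/ 1553577376116480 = 0.00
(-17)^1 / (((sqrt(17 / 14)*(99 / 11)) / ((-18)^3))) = 648*sqrt(238) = 9996.86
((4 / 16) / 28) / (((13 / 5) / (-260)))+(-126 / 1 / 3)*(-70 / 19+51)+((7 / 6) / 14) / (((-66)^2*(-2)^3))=-1988.16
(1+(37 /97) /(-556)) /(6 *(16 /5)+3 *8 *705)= 89825 /1522608224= 0.00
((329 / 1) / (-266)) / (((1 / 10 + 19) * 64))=-235 / 232256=-0.00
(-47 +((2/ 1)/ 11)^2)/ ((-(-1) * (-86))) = 5683/ 10406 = 0.55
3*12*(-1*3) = -108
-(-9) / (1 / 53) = 477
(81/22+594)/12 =49.81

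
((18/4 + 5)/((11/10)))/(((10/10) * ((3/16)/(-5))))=-7600/33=-230.30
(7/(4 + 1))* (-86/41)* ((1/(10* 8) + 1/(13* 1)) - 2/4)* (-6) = -385581/53300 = -7.23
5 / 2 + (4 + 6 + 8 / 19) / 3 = 227 / 38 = 5.97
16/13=1.23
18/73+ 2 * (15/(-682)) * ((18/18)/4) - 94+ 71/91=-842534689/9061052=-92.98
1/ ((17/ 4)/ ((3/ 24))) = 1/ 34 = 0.03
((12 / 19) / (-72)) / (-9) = 1 / 1026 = 0.00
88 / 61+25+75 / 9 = 6364 / 183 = 34.78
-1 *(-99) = 99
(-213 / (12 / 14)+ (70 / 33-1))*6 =-16327 / 11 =-1484.27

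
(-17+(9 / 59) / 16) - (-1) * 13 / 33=-517015 / 31152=-16.60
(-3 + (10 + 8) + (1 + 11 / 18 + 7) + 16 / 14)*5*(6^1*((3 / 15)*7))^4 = 616214.59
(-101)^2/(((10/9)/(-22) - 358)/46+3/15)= -232276770/172681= -1345.12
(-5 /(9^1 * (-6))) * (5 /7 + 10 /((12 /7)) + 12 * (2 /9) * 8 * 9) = 41695 /2268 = 18.38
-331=-331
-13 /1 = -13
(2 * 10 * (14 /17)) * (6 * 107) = 179760 /17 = 10574.12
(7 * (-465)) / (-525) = 31 / 5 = 6.20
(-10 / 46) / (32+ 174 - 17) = -5 / 4347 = -0.00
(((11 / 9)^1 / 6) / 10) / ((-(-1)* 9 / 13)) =143 / 4860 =0.03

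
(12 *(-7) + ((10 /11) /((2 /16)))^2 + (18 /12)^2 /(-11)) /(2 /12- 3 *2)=1299 /242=5.37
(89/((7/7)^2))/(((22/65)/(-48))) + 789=-130161/11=-11832.82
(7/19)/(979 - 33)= 7/17974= 0.00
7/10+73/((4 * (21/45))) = 5573/140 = 39.81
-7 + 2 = -5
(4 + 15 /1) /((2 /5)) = 95 /2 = 47.50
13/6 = 2.17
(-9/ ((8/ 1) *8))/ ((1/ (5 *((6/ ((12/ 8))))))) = -45/ 16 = -2.81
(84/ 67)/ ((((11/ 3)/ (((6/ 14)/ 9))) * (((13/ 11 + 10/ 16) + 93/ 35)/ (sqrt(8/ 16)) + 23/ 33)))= -32457600/ 112598740003 + 207884880 * sqrt(2)/ 112598740003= 0.00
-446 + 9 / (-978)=-145399 / 326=-446.01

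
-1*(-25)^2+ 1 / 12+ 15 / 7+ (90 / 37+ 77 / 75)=-16040251 / 25900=-619.31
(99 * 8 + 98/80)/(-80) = -31729/3200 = -9.92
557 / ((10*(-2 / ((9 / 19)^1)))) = -13.19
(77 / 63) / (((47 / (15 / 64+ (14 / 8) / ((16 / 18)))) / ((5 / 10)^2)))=11 / 768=0.01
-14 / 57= -0.25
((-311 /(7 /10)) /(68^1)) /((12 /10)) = -7775 /1428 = -5.44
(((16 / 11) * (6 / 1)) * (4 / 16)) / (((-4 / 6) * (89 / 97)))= -3492 / 979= -3.57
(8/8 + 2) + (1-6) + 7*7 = 47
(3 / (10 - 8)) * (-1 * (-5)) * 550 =4125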